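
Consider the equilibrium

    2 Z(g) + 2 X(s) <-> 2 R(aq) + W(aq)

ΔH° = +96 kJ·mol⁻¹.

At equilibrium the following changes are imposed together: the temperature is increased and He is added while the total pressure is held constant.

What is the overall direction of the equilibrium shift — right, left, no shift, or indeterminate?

The forward reaction is endothermic. Raising T favours the endothermic direction — shift to the right.
Adding inert gas at constant total pressure expands the volume and lowers every reacting partial pressure. With Δn_gas = 0 − 2 = -2, Q moves away from K toward the side with fewer gas moles, so the system shifts toward the side with more gas moles — to the left.
The individual effects push in opposite directions; without quantitative information the net direction cannot be determined.

cannot be determined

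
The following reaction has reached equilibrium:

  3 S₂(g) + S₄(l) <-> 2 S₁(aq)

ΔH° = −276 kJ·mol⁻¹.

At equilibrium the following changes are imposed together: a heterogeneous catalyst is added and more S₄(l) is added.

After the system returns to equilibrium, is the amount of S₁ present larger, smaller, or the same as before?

unchanged

A catalyst speeds both forward and reverse rates equally; it changes neither Q nor K — no shift from this change.
S₄ is a pure liquid; its activity is 1 regardless of amount, so Q is unaffected — no shift from this change.
No net shift occurs, so the amount of S₁ is unchanged.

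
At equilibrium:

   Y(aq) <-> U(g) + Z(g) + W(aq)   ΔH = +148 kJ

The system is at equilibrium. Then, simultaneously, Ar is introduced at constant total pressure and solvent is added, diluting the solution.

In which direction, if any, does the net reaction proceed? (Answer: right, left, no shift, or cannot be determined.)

right

Adding inert gas at constant total pressure expands the volume and lowers every reacting partial pressure. With Δn_gas = 2 − 0 = +2, Q moves away from K toward the side with fewer gas moles, so the system shifts toward the side with more gas moles — to the right.
Dilution scales every aqueous concentration by the same factor. Δn_aq = 1 − 1 = 0, so Q is unchanged — no shift.
Only the nonzero effect(s) matter; the net shift is to the right.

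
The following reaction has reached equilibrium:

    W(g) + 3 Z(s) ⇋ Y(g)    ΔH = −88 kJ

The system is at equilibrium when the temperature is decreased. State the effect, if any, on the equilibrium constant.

increases

K depends on temperature via the van 't Hoff relation. The forward reaction is exothermic, so lowering T increases K.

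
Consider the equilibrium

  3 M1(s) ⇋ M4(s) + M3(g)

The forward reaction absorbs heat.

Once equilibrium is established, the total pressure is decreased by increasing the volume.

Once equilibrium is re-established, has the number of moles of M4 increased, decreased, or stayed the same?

Gas moles: reactants 0, products 1 (Δn_gas = +1). Expansion shifts the system toward the side with more moles of gas — to the right.
The net shift is to the right. M4 is a product, so its amount increases.

increases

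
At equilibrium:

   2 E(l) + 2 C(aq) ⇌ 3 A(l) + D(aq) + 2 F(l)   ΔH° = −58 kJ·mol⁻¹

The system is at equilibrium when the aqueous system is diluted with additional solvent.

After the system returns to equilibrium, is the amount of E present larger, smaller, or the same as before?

Dilution lowers every aqueous concentration by the same factor. Δn_aq = 1 − 2 = -1, so the system shifts toward the side with more dissolved moles — to the left.
The net shift is to the left. E is a reactant, so its amount increases.

increases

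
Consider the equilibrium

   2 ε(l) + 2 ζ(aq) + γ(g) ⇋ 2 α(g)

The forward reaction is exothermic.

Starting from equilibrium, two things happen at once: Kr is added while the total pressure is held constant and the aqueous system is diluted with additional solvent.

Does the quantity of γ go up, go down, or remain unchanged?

cannot be determined

Adding inert gas at constant total pressure expands the volume and lowers every reacting partial pressure. With Δn_gas = 2 − 1 = +1, Q moves away from K toward the side with fewer gas moles, so the system shifts toward the side with more gas moles — to the right.
Dilution lowers every aqueous concentration by the same factor. Δn_aq = 0 − 2 = -2, so the system shifts toward the side with more dissolved moles — to the left.
The two effects oppose each other, so the net shift — and hence the change in γ — cannot be determined from the given information.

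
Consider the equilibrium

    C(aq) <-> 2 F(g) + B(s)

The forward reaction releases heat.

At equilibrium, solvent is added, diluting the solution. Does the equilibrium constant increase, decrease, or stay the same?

unchanged

The equilibrium constant depends only on temperature. This perturbation may move the position of equilibrium, but since T is unchanged, K itself is unchanged.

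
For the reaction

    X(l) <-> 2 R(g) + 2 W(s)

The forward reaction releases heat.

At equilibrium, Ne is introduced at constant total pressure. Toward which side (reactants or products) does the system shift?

right

Adding inert gas at constant total pressure expands the volume and lowers every reacting partial pressure. With Δn_gas = 2 − 0 = +2, Q moves away from K toward the side with fewer gas moles, so the system shifts toward the side with more gas moles — to the right.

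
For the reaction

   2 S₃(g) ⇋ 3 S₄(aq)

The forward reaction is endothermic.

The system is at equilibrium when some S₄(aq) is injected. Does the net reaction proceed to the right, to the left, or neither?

left

Adding S₄ (aq), a product, drives the reaction to the left.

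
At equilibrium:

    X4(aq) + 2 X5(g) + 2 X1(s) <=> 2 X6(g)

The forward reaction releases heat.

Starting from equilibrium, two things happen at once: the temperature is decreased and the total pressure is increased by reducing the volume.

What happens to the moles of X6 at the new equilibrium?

increases

The forward reaction is exothermic. Lowering T favours the exothermic direction — shift to the right.
Gas moles: reactants 2, products 2. Δn_gas = 0, so a volume change leaves Q equal to K — no shift from this change.
The net shift is to the right. X6 is a product, so its amount increases.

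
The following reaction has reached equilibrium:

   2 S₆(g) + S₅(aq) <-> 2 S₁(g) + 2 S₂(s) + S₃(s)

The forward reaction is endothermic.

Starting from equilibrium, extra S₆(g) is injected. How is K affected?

The equilibrium constant depends only on temperature. This perturbation may move the position of equilibrium, but since T is unchanged, K itself is unchanged.

unchanged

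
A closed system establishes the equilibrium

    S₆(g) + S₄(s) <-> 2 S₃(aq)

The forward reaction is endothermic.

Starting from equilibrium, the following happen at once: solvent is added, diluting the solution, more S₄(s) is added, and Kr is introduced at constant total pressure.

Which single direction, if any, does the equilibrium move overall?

Dilution lowers every aqueous concentration by the same factor. Δn_aq = 2 − 0 = +2, so the system shifts toward the side with more dissolved moles — to the right.
S₄ is a pure solid; its activity is 1 regardless of amount, so Q is unaffected — no shift from this change.
Adding inert gas at constant total pressure expands the volume and lowers every reacting partial pressure. With Δn_gas = 0 − 1 = -1, Q moves away from K toward the side with fewer gas moles, so the system shifts toward the side with more gas moles — to the left.
The individual effects push in opposite directions; without quantitative information the net direction cannot be determined.

cannot be determined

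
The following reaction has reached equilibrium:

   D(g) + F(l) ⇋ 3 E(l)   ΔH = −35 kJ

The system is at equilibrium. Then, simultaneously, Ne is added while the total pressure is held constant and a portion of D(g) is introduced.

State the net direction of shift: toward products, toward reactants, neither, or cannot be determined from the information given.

cannot be determined

Adding inert gas at constant total pressure expands the volume and lowers every reacting partial pressure. With Δn_gas = 0 − 1 = -1, Q moves away from K toward the side with fewer gas moles, so the system shifts toward the side with more gas moles — to the left.
Adding D (g), a reactant, drives the reaction to the right.
The individual effects push in opposite directions; without quantitative information the net direction cannot be determined.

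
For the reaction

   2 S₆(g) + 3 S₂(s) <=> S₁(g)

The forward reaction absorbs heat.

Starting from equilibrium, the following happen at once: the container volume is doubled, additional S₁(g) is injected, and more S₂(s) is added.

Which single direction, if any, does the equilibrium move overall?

left

Gas moles: reactants 2, products 1 (Δn_gas = -1). Expansion shifts the system toward the side with more moles of gas — to the left.
Adding S₁ (g), a product, drives the reaction to the left.
S₂ is a pure solid; its activity is 1 regardless of amount, so Q is unaffected — no shift from this change.
Only the nonzero effect(s) matter; the net shift is to the left.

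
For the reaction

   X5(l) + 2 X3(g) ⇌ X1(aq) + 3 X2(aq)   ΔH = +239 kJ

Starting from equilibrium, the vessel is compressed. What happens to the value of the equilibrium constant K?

unchanged

The equilibrium constant depends only on temperature. This perturbation may move the position of equilibrium, but since T is unchanged, K itself is unchanged.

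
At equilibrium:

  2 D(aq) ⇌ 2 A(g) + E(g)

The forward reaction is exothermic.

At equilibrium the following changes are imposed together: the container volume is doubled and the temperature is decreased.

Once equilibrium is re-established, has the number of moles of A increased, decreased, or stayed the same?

Gas moles: reactants 0, products 3 (Δn_gas = +3). Expansion shifts the system toward the side with more moles of gas — to the right.
The forward reaction is exothermic. Lowering T favours the exothermic direction — shift to the right.
The net shift is to the right. A is a product, so its amount increases.

increases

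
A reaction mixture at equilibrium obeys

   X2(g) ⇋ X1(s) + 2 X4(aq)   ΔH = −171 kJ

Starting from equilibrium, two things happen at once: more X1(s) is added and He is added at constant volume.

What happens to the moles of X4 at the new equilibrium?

X1 is a pure solid; its activity is 1 regardless of amount, so Q is unaffected — no shift from this change.
At constant volume, adding an inert gas leaves every reacting species' partial pressure unchanged, so Q is unchanged — no shift from this change.
No net shift occurs, so the amount of X4 is unchanged.

unchanged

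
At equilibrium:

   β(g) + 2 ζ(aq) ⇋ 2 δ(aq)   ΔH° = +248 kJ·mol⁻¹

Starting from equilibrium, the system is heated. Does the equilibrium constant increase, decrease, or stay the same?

increases

K depends on temperature via the van 't Hoff relation. The forward reaction is endothermic, so raising T increases K.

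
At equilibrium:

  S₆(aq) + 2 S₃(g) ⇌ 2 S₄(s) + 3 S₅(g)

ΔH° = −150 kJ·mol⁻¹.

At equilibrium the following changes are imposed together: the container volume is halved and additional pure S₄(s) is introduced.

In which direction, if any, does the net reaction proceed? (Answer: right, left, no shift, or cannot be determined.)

Gas moles: reactants 2, products 3 (Δn_gas = +1). Compression shifts the system toward the side with fewer moles of gas — to the left.
S₄ is a pure solid; its activity is 1 regardless of amount, so Q is unaffected — no shift from this change.
Only the nonzero effect(s) matter; the net shift is to the left.

left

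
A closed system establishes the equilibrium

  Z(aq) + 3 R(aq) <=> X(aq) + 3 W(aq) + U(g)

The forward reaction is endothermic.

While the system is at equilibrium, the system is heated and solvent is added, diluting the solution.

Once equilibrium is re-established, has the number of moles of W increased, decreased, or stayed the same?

The forward reaction is endothermic. Raising T favours the endothermic direction — shift to the right.
Dilution scales every aqueous concentration by the same factor. Δn_aq = 4 − 4 = 0, so Q is unchanged — no shift.
The net shift is to the right. W is a product, so its amount increases.

increases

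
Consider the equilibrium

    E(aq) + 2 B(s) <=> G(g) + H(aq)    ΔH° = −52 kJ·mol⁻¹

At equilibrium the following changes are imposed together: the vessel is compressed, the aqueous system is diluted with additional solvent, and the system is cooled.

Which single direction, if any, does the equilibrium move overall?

Gas moles: reactants 0, products 1 (Δn_gas = +1). Compression shifts the system toward the side with fewer moles of gas — to the left.
Dilution scales every aqueous concentration by the same factor. Δn_aq = 1 − 1 = 0, so Q is unchanged — no shift.
The forward reaction is exothermic. Lowering T favours the exothermic direction — shift to the right.
The individual effects push in opposite directions; without quantitative information the net direction cannot be determined.

cannot be determined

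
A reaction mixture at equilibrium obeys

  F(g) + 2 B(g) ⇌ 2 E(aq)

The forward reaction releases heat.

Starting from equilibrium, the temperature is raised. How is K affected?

K depends on temperature via the van 't Hoff relation. The forward reaction is exothermic, so raising T decreases K.

decreases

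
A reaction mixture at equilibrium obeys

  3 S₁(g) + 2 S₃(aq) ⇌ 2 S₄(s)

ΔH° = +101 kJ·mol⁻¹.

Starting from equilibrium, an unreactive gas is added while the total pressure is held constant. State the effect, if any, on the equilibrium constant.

unchanged

The equilibrium constant depends only on temperature. This perturbation may move the position of equilibrium, but since T is unchanged, K itself is unchanged.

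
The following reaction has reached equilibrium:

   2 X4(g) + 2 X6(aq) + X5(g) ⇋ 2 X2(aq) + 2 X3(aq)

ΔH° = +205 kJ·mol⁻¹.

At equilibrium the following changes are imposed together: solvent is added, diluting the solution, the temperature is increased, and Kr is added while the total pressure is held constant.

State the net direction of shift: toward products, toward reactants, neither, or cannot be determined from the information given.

cannot be determined

Dilution lowers every aqueous concentration by the same factor. Δn_aq = 4 − 2 = +2, so the system shifts toward the side with more dissolved moles — to the right.
The forward reaction is endothermic. Raising T favours the endothermic direction — shift to the right.
Adding inert gas at constant total pressure expands the volume and lowers every reacting partial pressure. With Δn_gas = 0 − 3 = -3, Q moves away from K toward the side with fewer gas moles, so the system shifts toward the side with more gas moles — to the left.
The individual effects push in opposite directions; without quantitative information the net direction cannot be determined.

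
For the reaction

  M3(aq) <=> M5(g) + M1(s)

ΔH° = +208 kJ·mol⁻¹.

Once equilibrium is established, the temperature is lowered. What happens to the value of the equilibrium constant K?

K depends on temperature via the van 't Hoff relation. The forward reaction is endothermic, so lowering T decreases K.

decreases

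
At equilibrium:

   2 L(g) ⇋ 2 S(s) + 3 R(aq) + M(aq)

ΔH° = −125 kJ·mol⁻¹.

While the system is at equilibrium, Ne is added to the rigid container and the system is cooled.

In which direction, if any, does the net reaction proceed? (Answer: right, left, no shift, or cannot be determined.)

At constant volume, adding an inert gas leaves every reacting species' partial pressure unchanged, so Q is unchanged — no shift from this change.
The forward reaction is exothermic. Lowering T favours the exothermic direction — shift to the right.
Only the nonzero effect(s) matter; the net shift is to the right.

right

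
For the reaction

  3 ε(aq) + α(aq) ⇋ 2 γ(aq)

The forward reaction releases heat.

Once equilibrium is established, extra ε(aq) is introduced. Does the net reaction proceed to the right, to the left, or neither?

right

Adding ε (aq), a reactant, drives the reaction to the right.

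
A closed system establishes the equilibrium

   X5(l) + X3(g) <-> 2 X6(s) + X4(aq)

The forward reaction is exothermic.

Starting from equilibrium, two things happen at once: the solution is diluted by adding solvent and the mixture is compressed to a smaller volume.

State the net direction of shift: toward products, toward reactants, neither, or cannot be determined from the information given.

Dilution lowers every aqueous concentration by the same factor. Δn_aq = 1 − 0 = +1, so the system shifts toward the side with more dissolved moles — to the right.
Gas moles: reactants 1, products 0 (Δn_gas = -1). Compression shifts the system toward the side with fewer moles of gas — to the right.
All effects act in the same direction — net shift to the right.

right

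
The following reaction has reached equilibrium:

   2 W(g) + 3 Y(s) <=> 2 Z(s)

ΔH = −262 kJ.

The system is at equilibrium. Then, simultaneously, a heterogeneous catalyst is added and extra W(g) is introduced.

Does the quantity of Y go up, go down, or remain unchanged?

A catalyst speeds both forward and reverse rates equally; it changes neither Q nor K — no shift from this change.
Adding W (g), a reactant, drives the reaction to the right.
The net shift is to the right. Y is a reactant, so its amount decreases.

decreases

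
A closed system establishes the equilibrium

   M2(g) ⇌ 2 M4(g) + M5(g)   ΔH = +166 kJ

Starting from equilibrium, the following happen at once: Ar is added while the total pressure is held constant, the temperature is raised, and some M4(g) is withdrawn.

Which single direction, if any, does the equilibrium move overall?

Adding inert gas at constant total pressure expands the volume and lowers every reacting partial pressure. With Δn_gas = 3 − 1 = +2, Q moves away from K toward the side with fewer gas moles, so the system shifts toward the side with more gas moles — to the right.
The forward reaction is endothermic. Raising T favours the endothermic direction — shift to the right.
Removing M4 (g), a product, drives the reaction to the right.
All effects act in the same direction — net shift to the right.

right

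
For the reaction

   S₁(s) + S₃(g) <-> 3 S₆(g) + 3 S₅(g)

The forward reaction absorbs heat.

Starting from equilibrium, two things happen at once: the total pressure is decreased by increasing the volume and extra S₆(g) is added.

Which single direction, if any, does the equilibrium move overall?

Gas moles: reactants 1, products 6 (Δn_gas = +5). Expansion shifts the system toward the side with more moles of gas — to the right.
Adding S₆ (g), a product, drives the reaction to the left.
The individual effects push in opposite directions; without quantitative information the net direction cannot be determined.

cannot be determined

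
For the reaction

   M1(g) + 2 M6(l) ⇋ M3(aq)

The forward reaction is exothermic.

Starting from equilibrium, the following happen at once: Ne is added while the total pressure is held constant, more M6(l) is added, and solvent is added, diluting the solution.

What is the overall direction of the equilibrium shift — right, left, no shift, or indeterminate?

cannot be determined

Adding inert gas at constant total pressure expands the volume and lowers every reacting partial pressure. With Δn_gas = 0 − 1 = -1, Q moves away from K toward the side with fewer gas moles, so the system shifts toward the side with more gas moles — to the left.
M6 is a pure liquid; its activity is 1 regardless of amount, so Q is unaffected — no shift from this change.
Dilution lowers every aqueous concentration by the same factor. Δn_aq = 1 − 0 = +1, so the system shifts toward the side with more dissolved moles — to the right.
The individual effects push in opposite directions; without quantitative information the net direction cannot be determined.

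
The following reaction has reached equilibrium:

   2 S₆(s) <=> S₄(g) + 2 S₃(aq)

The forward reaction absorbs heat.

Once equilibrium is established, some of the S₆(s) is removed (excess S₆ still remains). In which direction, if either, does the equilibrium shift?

S₆ is a pure solid; its activity is 1 regardless of amount, so Q is unaffected — no shift from this change.

no shift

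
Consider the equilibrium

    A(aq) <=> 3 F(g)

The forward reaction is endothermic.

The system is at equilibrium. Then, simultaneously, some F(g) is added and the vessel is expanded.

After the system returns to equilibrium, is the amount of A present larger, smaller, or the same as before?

cannot be determined

Adding F (g), a product, drives the reaction to the left.
Gas moles: reactants 0, products 3 (Δn_gas = +3). Expansion shifts the system toward the side with more moles of gas — to the right.
The two effects oppose each other, so the net shift — and hence the change in A — cannot be determined from the given information.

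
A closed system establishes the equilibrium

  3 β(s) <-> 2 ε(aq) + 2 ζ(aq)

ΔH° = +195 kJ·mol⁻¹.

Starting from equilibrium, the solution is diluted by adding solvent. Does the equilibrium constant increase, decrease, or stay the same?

The equilibrium constant depends only on temperature. This perturbation may move the position of equilibrium, but since T is unchanged, K itself is unchanged.

unchanged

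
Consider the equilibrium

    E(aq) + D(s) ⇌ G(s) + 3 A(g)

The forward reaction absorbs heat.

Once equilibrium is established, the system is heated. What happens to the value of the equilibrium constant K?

increases

K depends on temperature via the van 't Hoff relation. The forward reaction is endothermic, so raising T increases K.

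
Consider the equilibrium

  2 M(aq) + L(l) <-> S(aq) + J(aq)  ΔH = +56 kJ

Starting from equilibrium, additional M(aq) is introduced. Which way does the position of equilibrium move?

Adding M (aq), a reactant, drives the reaction to the right.

right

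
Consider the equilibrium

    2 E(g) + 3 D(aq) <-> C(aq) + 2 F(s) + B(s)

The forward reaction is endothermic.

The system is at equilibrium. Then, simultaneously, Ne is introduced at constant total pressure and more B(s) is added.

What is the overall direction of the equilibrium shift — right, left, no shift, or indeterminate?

left

Adding inert gas at constant total pressure expands the volume and lowers every reacting partial pressure. With Δn_gas = 0 − 2 = -2, Q moves away from K toward the side with fewer gas moles, so the system shifts toward the side with more gas moles — to the left.
B is a pure solid; its activity is 1 regardless of amount, so Q is unaffected — no shift from this change.
Only the nonzero effect(s) matter; the net shift is to the left.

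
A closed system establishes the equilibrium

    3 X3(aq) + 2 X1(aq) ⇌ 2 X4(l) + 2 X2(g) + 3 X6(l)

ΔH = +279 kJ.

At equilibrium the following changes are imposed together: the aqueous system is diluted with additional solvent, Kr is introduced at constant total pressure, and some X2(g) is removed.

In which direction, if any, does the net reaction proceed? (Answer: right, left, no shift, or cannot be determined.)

cannot be determined

Dilution lowers every aqueous concentration by the same factor. Δn_aq = 0 − 5 = -5, so the system shifts toward the side with more dissolved moles — to the left.
Adding inert gas at constant total pressure expands the volume and lowers every reacting partial pressure. With Δn_gas = 2 − 0 = +2, Q moves away from K toward the side with fewer gas moles, so the system shifts toward the side with more gas moles — to the right.
Removing X2 (g), a product, drives the reaction to the right.
The individual effects push in opposite directions; without quantitative information the net direction cannot be determined.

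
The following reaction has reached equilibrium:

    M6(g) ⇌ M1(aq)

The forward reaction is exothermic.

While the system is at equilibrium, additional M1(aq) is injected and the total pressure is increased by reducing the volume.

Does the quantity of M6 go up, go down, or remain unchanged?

cannot be determined

Adding M1 (aq), a product, drives the reaction to the left.
Gas moles: reactants 1, products 0 (Δn_gas = -1). Compression shifts the system toward the side with fewer moles of gas — to the right.
The two effects oppose each other, so the net shift — and hence the change in M6 — cannot be determined from the given information.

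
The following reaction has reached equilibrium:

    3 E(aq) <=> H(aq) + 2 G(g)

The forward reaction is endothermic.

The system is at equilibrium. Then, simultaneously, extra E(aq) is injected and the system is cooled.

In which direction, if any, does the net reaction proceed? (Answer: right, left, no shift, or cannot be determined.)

Adding E (aq), a reactant, drives the reaction to the right.
The forward reaction is endothermic. Lowering T favours the exothermic direction — shift to the left.
The individual effects push in opposite directions; without quantitative information the net direction cannot be determined.

cannot be determined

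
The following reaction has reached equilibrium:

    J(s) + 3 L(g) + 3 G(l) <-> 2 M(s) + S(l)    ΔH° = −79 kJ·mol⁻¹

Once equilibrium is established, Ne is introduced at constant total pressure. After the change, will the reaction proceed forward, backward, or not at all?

left

Adding inert gas at constant total pressure expands the volume and lowers every reacting partial pressure. With Δn_gas = 0 − 3 = -3, Q moves away from K toward the side with fewer gas moles, so the system shifts toward the side with more gas moles — to the left.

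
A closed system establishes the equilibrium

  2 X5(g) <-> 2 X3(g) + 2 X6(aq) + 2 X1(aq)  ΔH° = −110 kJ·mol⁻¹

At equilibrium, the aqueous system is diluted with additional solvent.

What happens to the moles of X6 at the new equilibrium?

Dilution lowers every aqueous concentration by the same factor. Δn_aq = 4 − 0 = +4, so the system shifts toward the side with more dissolved moles — to the right.
The net shift is to the right. X6 is a product, so its amount increases.

increases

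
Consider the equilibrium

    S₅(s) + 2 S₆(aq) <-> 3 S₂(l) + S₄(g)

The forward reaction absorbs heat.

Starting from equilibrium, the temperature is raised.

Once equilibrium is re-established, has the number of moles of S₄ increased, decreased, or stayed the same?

increases

The forward reaction is endothermic. Raising T favours the endothermic direction — shift to the right.
The net shift is to the right. S₄ is a product, so its amount increases.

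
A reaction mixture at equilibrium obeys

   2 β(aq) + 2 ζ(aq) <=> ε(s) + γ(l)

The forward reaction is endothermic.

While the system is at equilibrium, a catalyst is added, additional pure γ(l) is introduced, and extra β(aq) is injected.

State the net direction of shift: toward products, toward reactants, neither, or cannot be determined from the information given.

A catalyst speeds both forward and reverse rates equally; it changes neither Q nor K — no shift from this change.
γ is a pure liquid; its activity is 1 regardless of amount, so Q is unaffected — no shift from this change.
Adding β (aq), a reactant, drives the reaction to the right.
Only the nonzero effect(s) matter; the net shift is to the right.

right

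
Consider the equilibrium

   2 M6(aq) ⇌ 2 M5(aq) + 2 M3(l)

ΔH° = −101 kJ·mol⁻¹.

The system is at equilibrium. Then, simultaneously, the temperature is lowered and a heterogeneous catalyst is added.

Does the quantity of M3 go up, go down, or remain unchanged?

increases

The forward reaction is exothermic. Lowering T favours the exothermic direction — shift to the right.
A catalyst speeds both forward and reverse rates equally; it changes neither Q nor K — no shift from this change.
The net shift is to the right. M3 is a product, so its amount increases.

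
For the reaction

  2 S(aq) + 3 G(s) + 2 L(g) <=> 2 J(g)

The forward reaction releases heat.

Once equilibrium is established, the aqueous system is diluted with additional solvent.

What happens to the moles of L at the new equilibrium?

Dilution lowers every aqueous concentration by the same factor. Δn_aq = 0 − 2 = -2, so the system shifts toward the side with more dissolved moles — to the left.
The net shift is to the left. L is a reactant, so its amount increases.

increases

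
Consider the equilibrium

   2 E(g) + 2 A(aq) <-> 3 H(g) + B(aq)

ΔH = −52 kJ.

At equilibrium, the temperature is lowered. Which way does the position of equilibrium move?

right

The forward reaction is exothermic. Lowering T favours the exothermic direction — shift to the right.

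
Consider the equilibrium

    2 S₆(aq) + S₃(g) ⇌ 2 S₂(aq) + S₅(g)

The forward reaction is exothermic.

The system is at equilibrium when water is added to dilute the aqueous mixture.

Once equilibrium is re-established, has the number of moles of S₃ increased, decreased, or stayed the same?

unchanged

Dilution scales every aqueous concentration by the same factor. Δn_aq = 2 − 2 = 0, so Q is unchanged — no shift.
No net shift occurs, so the amount of S₃ is unchanged.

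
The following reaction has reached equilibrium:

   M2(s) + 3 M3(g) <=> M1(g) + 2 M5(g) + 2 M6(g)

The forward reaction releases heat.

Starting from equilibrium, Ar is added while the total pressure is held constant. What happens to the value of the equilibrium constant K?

unchanged

The equilibrium constant depends only on temperature. This perturbation may move the position of equilibrium, but since T is unchanged, K itself is unchanged.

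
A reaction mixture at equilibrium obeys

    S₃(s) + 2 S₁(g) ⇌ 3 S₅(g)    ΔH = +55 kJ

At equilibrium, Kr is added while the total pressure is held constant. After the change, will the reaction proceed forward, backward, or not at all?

right

Adding inert gas at constant total pressure expands the volume and lowers every reacting partial pressure. With Δn_gas = 3 − 2 = +1, Q moves away from K toward the side with fewer gas moles, so the system shifts toward the side with more gas moles — to the right.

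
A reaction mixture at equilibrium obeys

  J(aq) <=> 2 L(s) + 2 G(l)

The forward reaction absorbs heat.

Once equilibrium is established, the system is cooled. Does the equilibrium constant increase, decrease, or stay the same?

K depends on temperature via the van 't Hoff relation. The forward reaction is endothermic, so lowering T decreases K.

decreases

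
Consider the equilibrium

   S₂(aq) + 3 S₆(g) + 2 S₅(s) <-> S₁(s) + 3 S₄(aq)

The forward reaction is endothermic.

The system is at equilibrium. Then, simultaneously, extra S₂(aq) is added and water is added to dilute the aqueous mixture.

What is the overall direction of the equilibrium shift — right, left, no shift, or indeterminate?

right

Adding S₂ (aq), a reactant, drives the reaction to the right.
Dilution lowers every aqueous concentration by the same factor. Δn_aq = 3 − 1 = +2, so the system shifts toward the side with more dissolved moles — to the right.
All effects act in the same direction — net shift to the right.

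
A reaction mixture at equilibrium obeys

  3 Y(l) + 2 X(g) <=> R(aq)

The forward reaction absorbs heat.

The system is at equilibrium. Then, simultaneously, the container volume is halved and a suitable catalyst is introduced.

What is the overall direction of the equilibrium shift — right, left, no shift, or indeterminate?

right

Gas moles: reactants 2, products 0 (Δn_gas = -2). Compression shifts the system toward the side with fewer moles of gas — to the right.
A catalyst speeds both forward and reverse rates equally; it changes neither Q nor K — no shift from this change.
Only the nonzero effect(s) matter; the net shift is to the right.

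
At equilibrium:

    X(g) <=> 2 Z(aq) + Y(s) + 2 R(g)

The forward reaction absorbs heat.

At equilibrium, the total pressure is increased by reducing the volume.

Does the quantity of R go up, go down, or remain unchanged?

Gas moles: reactants 1, products 2 (Δn_gas = +1). Compression shifts the system toward the side with fewer moles of gas — to the left.
The net shift is to the left. R is a product, so its amount decreases.

decreases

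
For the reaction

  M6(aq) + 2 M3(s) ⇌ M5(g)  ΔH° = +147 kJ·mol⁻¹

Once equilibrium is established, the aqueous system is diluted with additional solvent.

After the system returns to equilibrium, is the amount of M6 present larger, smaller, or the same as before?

increases

Dilution lowers every aqueous concentration by the same factor. Δn_aq = 0 − 1 = -1, so the system shifts toward the side with more dissolved moles — to the left.
The net shift is to the left. M6 is a reactant, so its amount increases.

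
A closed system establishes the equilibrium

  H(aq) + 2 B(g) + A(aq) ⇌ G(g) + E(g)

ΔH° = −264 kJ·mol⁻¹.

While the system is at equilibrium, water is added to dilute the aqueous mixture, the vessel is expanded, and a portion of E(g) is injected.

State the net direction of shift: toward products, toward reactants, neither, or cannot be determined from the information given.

left

Dilution lowers every aqueous concentration by the same factor. Δn_aq = 0 − 2 = -2, so the system shifts toward the side with more dissolved moles — to the left.
Gas moles: reactants 2, products 2. Δn_gas = 0, so a volume change leaves Q equal to K — no shift from this change.
Adding E (g), a product, drives the reaction to the left.
Only the nonzero effect(s) matter; the net shift is to the left.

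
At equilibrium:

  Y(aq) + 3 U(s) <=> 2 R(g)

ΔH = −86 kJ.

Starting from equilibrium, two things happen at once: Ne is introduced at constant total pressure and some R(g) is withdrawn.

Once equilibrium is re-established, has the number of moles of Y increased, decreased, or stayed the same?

decreases

Adding inert gas at constant total pressure expands the volume and lowers every reacting partial pressure. With Δn_gas = 2 − 0 = +2, Q moves away from K toward the side with fewer gas moles, so the system shifts toward the side with more gas moles — to the right.
Removing R (g), a product, drives the reaction to the right.
The net shift is to the right. Y is a reactant, so its amount decreases.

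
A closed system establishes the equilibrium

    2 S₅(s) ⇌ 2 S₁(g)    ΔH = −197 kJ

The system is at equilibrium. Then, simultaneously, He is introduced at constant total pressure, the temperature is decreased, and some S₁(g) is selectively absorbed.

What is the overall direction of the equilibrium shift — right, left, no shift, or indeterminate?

right

Adding inert gas at constant total pressure expands the volume and lowers every reacting partial pressure. With Δn_gas = 2 − 0 = +2, Q moves away from K toward the side with fewer gas moles, so the system shifts toward the side with more gas moles — to the right.
The forward reaction is exothermic. Lowering T favours the exothermic direction — shift to the right.
Removing S₁ (g), a product, drives the reaction to the right.
All effects act in the same direction — net shift to the right.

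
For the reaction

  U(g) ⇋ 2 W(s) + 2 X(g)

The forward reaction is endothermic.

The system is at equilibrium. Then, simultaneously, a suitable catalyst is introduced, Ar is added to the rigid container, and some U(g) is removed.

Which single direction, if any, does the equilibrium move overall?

left

A catalyst speeds both forward and reverse rates equally; it changes neither Q nor K — no shift from this change.
At constant volume, adding an inert gas leaves every reacting species' partial pressure unchanged, so Q is unchanged — no shift from this change.
Removing U (g), a reactant, drives the reaction to the left.
Only the nonzero effect(s) matter; the net shift is to the left.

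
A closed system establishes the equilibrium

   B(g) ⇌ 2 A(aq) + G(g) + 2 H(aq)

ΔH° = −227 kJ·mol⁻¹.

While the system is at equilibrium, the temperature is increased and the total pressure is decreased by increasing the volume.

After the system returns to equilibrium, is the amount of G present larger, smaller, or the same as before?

The forward reaction is exothermic. Raising T favours the endothermic direction — shift to the left.
Gas moles: reactants 1, products 1. Δn_gas = 0, so a volume change leaves Q equal to K — no shift from this change.
The net shift is to the left. G is a product, so its amount decreases.

decreases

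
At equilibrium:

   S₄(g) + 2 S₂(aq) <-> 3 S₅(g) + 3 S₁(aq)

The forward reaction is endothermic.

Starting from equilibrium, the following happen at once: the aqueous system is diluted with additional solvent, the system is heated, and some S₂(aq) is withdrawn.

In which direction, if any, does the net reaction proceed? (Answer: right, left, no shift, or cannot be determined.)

Dilution lowers every aqueous concentration by the same factor. Δn_aq = 3 − 2 = +1, so the system shifts toward the side with more dissolved moles — to the right.
The forward reaction is endothermic. Raising T favours the endothermic direction — shift to the right.
Removing S₂ (aq), a reactant, drives the reaction to the left.
The individual effects push in opposite directions; without quantitative information the net direction cannot be determined.

cannot be determined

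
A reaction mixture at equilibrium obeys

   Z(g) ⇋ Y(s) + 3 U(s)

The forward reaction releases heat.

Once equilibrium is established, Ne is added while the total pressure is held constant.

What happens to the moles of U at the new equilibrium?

Adding inert gas at constant total pressure expands the volume and lowers every reacting partial pressure. With Δn_gas = 0 − 1 = -1, Q moves away from K toward the side with fewer gas moles, so the system shifts toward the side with more gas moles — to the left.
The net shift is to the left. U is a product, so its amount decreases.

decreases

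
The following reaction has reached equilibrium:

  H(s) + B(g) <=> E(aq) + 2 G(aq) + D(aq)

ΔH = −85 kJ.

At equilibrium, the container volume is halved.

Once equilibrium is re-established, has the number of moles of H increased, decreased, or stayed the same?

decreases

Gas moles: reactants 1, products 0 (Δn_gas = -1). Compression shifts the system toward the side with fewer moles of gas — to the right.
The net shift is to the right. H is a reactant, so its amount decreases.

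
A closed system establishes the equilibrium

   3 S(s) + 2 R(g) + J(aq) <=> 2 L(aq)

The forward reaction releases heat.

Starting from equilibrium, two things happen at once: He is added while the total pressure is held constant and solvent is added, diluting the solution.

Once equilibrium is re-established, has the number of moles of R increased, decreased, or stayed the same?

Adding inert gas at constant total pressure expands the volume and lowers every reacting partial pressure. With Δn_gas = 0 − 2 = -2, Q moves away from K toward the side with fewer gas moles, so the system shifts toward the side with more gas moles — to the left.
Dilution lowers every aqueous concentration by the same factor. Δn_aq = 2 − 1 = +1, so the system shifts toward the side with more dissolved moles — to the right.
The two effects oppose each other, so the net shift — and hence the change in R — cannot be determined from the given information.

cannot be determined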